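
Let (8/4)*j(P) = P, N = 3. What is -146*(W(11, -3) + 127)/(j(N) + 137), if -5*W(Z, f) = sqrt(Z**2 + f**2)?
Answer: -37084/277 + 292*sqrt(130)/1385 ≈ -131.47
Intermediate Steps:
j(P) = P/2
W(Z, f) = -sqrt(Z**2 + f**2)/5
-146*(W(11, -3) + 127)/(j(N) + 137) = -146*(-sqrt(11**2 + (-3)**2)/5 + 127)/((1/2)*3 + 137) = -146*(-sqrt(121 + 9)/5 + 127)/(3/2 + 137) = -146*(-sqrt(130)/5 + 127)/277/2 = -146*(127 - sqrt(130)/5)*2/277 = -146*(254/277 - 2*sqrt(130)/1385) = -37084/277 + 292*sqrt(130)/1385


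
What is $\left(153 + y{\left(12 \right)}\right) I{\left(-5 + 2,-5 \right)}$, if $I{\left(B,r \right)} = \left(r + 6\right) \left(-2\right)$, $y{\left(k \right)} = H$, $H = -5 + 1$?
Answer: $-298$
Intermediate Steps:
$H = -4$
$y{\left(k \right)} = -4$
$I{\left(B,r \right)} = -12 - 2 r$ ($I{\left(B,r \right)} = \left(6 + r\right) \left(-2\right) = -12 - 2 r$)
$\left(153 + y{\left(12 \right)}\right) I{\left(-5 + 2,-5 \right)} = \left(153 - 4\right) \left(-12 - -10\right) = 149 \left(-12 + 10\right) = 149 \left(-2\right) = -298$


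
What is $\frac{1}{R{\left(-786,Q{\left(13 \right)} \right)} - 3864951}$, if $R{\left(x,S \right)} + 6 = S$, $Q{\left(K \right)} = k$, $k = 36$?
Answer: $- \frac{1}{3864921} \approx -2.5874 \cdot 10^{-7}$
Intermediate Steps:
$Q{\left(K \right)} = 36$
$R{\left(x,S \right)} = -6 + S$
$\frac{1}{R{\left(-786,Q{\left(13 \right)} \right)} - 3864951} = \frac{1}{\left(-6 + 36\right) - 3864951} = \frac{1}{30 - 3864951} = \frac{1}{-3864921} = - \frac{1}{3864921}$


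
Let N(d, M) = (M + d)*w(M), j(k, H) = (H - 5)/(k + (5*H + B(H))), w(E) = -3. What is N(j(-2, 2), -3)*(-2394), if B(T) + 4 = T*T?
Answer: -96957/4 ≈ -24239.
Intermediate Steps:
B(T) = -4 + T² (B(T) = -4 + T*T = -4 + T²)
j(k, H) = (-5 + H)/(-4 + k + H² + 5*H) (j(k, H) = (H - 5)/(k + (5*H + (-4 + H²))) = (-5 + H)/(k + (-4 + H² + 5*H)) = (-5 + H)/(-4 + k + H² + 5*H))
N(d, M) = -3*M - 3*d (N(d, M) = (M + d)*(-3) = -3*M - 3*d)
N(j(-2, 2), -3)*(-2394) = (-3*(-3) - 3*(-5 + 2)/(-4 - 2 + 2² + 5*2))*(-2394) = (9 - 3*(-3)/(-4 - 2 + 4 + 10))*(-2394) = (9 - 3*(-3)/8)*(-2394) = (9 - 3*(-3/8))*(-2394) = (9 + 9/8)*(-2394) = (81/8)*(-2394) = -96957/4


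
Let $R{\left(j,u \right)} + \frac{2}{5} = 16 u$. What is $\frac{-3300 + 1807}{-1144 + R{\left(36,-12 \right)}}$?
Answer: $\frac{7465}{6682} \approx 1.1172$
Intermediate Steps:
$R{\left(j,u \right)} = - \frac{2}{5} + 16 u$
$\frac{-3300 + 1807}{-1144 + R{\left(36,-12 \right)}} = \frac{-3300 + 1807}{-1144 + \left(- \frac{2}{5} + 16 \left(-12\right)\right)} = - \frac{1493}{-1144 - \frac{962}{5}} = - \frac{1493}{- \frac{6682}{5}} = \left(-1493\right) \left(- \frac{5}{6682}\right) = \frac{7465}{6682}$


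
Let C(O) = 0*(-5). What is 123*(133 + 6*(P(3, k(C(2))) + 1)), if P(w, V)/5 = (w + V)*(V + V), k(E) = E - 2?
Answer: 2337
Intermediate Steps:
C(O) = 0
k(E) = -2 + E
P(w, V) = 10*V*(V + w) (P(w, V) = 5*((w + V)*(V + V)) = 5*((V + w)*(2*V)) = 5*(2*V*(V + w)) = 10*V*(V + w))
123*(133 + 6*(P(3, k(C(2))) + 1)) = 123*(133 + 6*(10*(-2 + 0)*((-2 + 0) + 3) + 1)) = 123*(133 + 6*(10*(-2)*(-2 + 3) + 1)) = 123*(133 + 6*(10*(-2)*1 + 1)) = 123*(133 + 6*(-20 + 1)) = 123*(133 + 6*(-19)) = 123*(133 - 114) = 123*19 = 2337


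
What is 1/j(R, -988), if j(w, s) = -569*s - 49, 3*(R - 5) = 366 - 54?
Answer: 1/562123 ≈ 1.7790e-6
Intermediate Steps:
R = 109 (R = 5 + (366 - 54)/3 = 5 + (⅓)*312 = 5 + 104 = 109)
j(w, s) = -49 - 569*s
1/j(R, -988) = 1/(-49 - 569*(-988)) = 1/(-49 + 562172) = 1/562123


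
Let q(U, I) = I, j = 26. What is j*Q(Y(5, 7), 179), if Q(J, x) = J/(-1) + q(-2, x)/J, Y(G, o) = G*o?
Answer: -27196/35 ≈ -777.03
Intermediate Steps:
Q(J, x) = -J + x/J (Q(J, x) = J/(-1) + x/J = J*(-1) + x/J = -J + x/J)
j*Q(Y(5, 7), 179) = 26*(-5*7 + 179/((5*7))) = 26*(-1*35 + 179/35) = 26*(-35 + 179*(1/35)) = 26*(-35 + 179/35) = 26*(-1046/35) = -27196/35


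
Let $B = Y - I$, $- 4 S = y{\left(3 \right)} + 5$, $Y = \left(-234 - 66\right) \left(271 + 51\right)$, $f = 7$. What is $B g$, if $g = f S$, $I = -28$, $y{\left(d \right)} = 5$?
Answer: $1690010$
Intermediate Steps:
$Y = -96600$ ($Y = \left(-300\right) 322 = -96600$)
$S = - \frac{5}{2}$ ($S = - \frac{5 + 5}{4} = \left(- \frac{1}{4}\right) 10 = - \frac{5}{2} \approx -2.5$)
$g = - \frac{35}{2}$ ($g = 7 \left(- \frac{5}{2}\right) = - \frac{35}{2} \approx -17.5$)
$B = -96572$ ($B = -96600 - -28 = -96600 + 28 = -96572$)
$B g = \left(-96572\right) \left(- \frac{35}{2}\right) = 1690010$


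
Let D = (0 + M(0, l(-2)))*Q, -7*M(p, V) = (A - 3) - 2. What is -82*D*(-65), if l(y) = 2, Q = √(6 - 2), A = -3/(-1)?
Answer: 21320/7 ≈ 3045.7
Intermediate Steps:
A = 3 (A = -3*(-1) = 3)
Q = 2 (Q = √4 = 2)
M(p, V) = 2/7 (M(p, V) = -((3 - 3) - 2)/7 = -(0 - 2)/7 = -⅐*(-2) = 2/7)
D = 4/7 (D = (0 + 2/7)*2 = (2/7)*2 = 4/7 ≈ 0.57143)
-82*D*(-65) = -82*4/7*(-65) = -328/7*(-65) = 21320/7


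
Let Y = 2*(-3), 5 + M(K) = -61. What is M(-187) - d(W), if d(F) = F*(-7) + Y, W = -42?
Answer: -354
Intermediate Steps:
M(K) = -66 (M(K) = -5 - 61 = -66)
Y = -6
d(F) = -6 - 7*F (d(F) = F*(-7) - 6 = -7*F - 6 = -6 - 7*F)
M(-187) - d(W) = -66 - (-6 - 7*(-42)) = -66 - (-6 + 294) = -66 - 1*288 = -66 - 288 = -354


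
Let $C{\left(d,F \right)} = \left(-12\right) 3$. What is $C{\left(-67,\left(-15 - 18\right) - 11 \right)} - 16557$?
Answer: $-16593$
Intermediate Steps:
$C{\left(d,F \right)} = -36$
$C{\left(-67,\left(-15 - 18\right) - 11 \right)} - 16557 = -36 - 16557 = -16593$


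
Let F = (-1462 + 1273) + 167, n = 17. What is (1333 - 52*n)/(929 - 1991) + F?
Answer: -23813/1062 ≈ -22.423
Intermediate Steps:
F = -22 (F = -189 + 167 = -22)
(1333 - 52*n)/(929 - 1991) + F = (1333 - 52*17)/(929 - 1991) - 22 = (1333 - 884)/(-1062) - 22 = 449*(-1/1062) - 22 = -449/1062 - 22 = -23813/1062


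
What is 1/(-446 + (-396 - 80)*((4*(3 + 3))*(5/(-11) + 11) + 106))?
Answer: -11/1885106 ≈ -5.8352e-6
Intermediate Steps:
1/(-446 + (-396 - 80)*((4*(3 + 3))*(5/(-11) + 11) + 106)) = 1/(-446 - 476*((4*6)*(5*(-1/11) + 11) + 106)) = 1/(-446 - 476*(24*(-5/11 + 11) + 106)) = 1/(-446 - 476*(24*(116/11) + 106)) = 1/(-446 - 476*(2784/11 + 106)) = 1/(-446 - 476*3950/11) = 1/(-446 - 1880200/11) = 1/(-1885106/11) = -11/1885106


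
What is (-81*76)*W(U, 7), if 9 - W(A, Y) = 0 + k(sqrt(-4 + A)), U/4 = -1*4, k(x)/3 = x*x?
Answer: -424764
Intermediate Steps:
k(x) = 3*x**2 (k(x) = 3*(x*x) = 3*x**2)
U = -16 (U = 4*(-1*4) = 4*(-4) = -16)
W(A, Y) = 21 - 3*A (W(A, Y) = 9 - (0 + 3*(sqrt(-4 + A))**2) = 9 - (0 + 3*(-4 + A)) = 9 - (0 + (-12 + 3*A)) = 9 - (-12 + 3*A) = 9 + (12 - 3*A) = 21 - 3*A)
(-81*76)*W(U, 7) = (-81*76)*(21 - 3*(-16)) = -6156*(21 + 48) = -6156*69 = -424764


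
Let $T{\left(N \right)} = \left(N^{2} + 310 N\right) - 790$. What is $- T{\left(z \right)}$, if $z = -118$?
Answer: $23446$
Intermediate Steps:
$T{\left(N \right)} = -790 + N^{2} + 310 N$
$- T{\left(z \right)} = - (-790 + \left(-118\right)^{2} + 310 \left(-118\right)) = - (-790 + 13924 - 36580) = \left(-1\right) \left(-23446\right) = 23446$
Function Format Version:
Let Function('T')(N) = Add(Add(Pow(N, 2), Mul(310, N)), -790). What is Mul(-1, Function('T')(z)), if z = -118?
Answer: 23446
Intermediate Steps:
Function('T')(N) = Add(-790, Pow(N, 2), Mul(310, N))
Mul(-1, Function('T')(z)) = Mul(-1, Add(-790, Pow(-118, 2), Mul(310, -118))) = Mul(-1, Add(-790, 13924, -36580)) = Mul(-1, -23446) = 23446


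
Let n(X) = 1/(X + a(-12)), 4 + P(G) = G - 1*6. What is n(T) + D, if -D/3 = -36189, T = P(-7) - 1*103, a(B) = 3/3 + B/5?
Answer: 65900164/607 ≈ 1.0857e+5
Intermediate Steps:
P(G) = -10 + G (P(G) = -4 + (G - 1*6) = -4 + (G - 6) = -4 + (-6 + G) = -10 + G)
a(B) = 1 + B/5 (a(B) = 3*(1/3) + B*(1/5) = 1 + B/5)
T = -120 (T = (-10 - 7) - 1*103 = -17 - 103 = -120)
n(X) = 1/(-7/5 + X) (n(X) = 1/(X + (1 + (1/5)*(-12))) = 1/(X + (1 - 12/5)) = 1/(X - 7/5) = 1/(-7/5 + X))
D = 108567 (D = -3*(-36189) = 108567)
n(T) + D = 5/(-7 + 5*(-120)) + 108567 = 5/(-7 - 600) + 108567 = 5/(-607) + 108567 = 5*(-1/607) + 108567 = -5/607 + 108567 = 65900164/607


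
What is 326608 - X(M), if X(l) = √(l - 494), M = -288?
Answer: 326608 - I*√782 ≈ 3.2661e+5 - 27.964*I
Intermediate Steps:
X(l) = √(-494 + l)
326608 - X(M) = 326608 - √(-494 - 288) = 326608 - √(-782) = 326608 - I*√782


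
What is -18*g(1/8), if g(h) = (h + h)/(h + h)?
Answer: -18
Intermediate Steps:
g(h) = 1 (g(h) = (2*h)/((2*h)) = (2*h)*(1/(2*h)) = 1)
-18*g(1/8) = -18*1 = -18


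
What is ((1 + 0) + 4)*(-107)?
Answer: -535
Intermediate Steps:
((1 + 0) + 4)*(-107) = (1 + 4)*(-107) = 5*(-107) = -535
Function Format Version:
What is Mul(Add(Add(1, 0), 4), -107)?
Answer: -535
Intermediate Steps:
Mul(Add(Add(1, 0), 4), -107) = Mul(Add(1, 4), -107) = Mul(5, -107) = -535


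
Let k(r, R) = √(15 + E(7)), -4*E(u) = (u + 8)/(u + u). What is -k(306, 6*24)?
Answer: -5*√462/28 ≈ -3.8382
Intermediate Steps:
E(u) = -(8 + u)/(8*u) (E(u) = -(u + 8)/(4*(u + u)) = -(8 + u)/(4*(2*u)) = -(8 + u)*1/(2*u)/4 = -(8 + u)/(8*u))
k(r, R) = 5*√462/28 (k(r, R) = √(15 + (⅛)*(-8 - 1*7)/7) = √(15 + (⅛)*(⅐)*(-8 - 7)) = √(15 + (⅛)*(⅐)*(-15)) = √(15 - 15/56) = √(825/56) = 5*√462/28)
-k(306, 6*24) = -5*√462/28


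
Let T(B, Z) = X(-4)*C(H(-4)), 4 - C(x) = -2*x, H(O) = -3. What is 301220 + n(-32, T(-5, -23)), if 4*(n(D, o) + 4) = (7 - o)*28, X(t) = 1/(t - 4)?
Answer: 1205053/4 ≈ 3.0126e+5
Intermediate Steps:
X(t) = 1/(-4 + t)
C(x) = 4 + 2*x (C(x) = 4 - (-2)*x = 4 + 2*x)
T(B, Z) = ¼ (T(B, Z) = (4 + 2*(-3))/(-4 - 4) = (4 - 6)/(-8) = -⅛*(-2) = ¼)
n(D, o) = 45 - 7*o (n(D, o) = -4 + ((7 - o)*28)/4 = -4 + (196 - 28*o)/4 = -4 + (49 - 7*o) = 45 - 7*o)
301220 + n(-32, T(-5, -23)) = 301220 + (45 - 7*¼) = 301220 + (45 - 7/4) = 301220 + 173/4 = 1205053/4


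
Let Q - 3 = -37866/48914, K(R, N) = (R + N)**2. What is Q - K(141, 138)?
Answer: -1903702899/24457 ≈ -77839.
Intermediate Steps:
K(R, N) = (N + R)**2
Q = 54438/24457 (Q = 3 - 37866/48914 = 3 - 37866*1/48914 = 3 - 18933/24457 = 54438/24457 ≈ 2.2259)
Q - K(141, 138) = 54438/24457 - (138 + 141)**2 = 54438/24457 - 1*279**2 = 54438/24457 - 1*77841 = 54438/24457 - 77841 = -1903702899/24457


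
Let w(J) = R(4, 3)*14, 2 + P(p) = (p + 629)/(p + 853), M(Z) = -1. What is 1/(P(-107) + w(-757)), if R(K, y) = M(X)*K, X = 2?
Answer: -373/21373 ≈ -0.017452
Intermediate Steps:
R(K, y) = -K
P(p) = -2 + (629 + p)/(853 + p) (P(p) = -2 + (p + 629)/(p + 853) = -2 + (629 + p)/(853 + p))
w(J) = -56 (w(J) = -1*4*14 = -4*14 = -56)
1/(P(-107) + w(-757)) = 1/((-1077 - 1*(-107))/(853 - 107) - 56) = 1/((-1077 + 107)/746 - 56) = 1/((1/746)*(-970) - 56) = 1/(-485/373 - 56) = 1/(-21373/373) = -373/21373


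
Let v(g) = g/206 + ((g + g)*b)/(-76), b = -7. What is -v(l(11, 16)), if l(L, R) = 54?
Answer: -19980/1957 ≈ -10.210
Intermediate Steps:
v(g) = 370*g/1957 (v(g) = g/206 + ((g + g)*(-7))/(-76) = g*(1/206) + ((2*g)*(-7))*(-1/76) = g/206 - 14*g*(-1/76) = g/206 + 7*g/38 = 370*g/1957)
-v(l(11, 16)) = -370*54/1957 = -1*19980/1957 = -19980/1957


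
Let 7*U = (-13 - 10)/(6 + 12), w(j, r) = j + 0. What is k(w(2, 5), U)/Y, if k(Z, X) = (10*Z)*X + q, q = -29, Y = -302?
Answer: 2057/19026 ≈ 0.10812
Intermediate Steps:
w(j, r) = j
U = -23/126 (U = ((-13 - 10)/(6 + 12))/7 = (-23/18)/7 = (-23*1/18)/7 = (⅐)*(-23/18) = -23/126 ≈ -0.18254)
k(Z, X) = -29 + 10*X*Z (k(Z, X) = (10*Z)*X - 29 = 10*X*Z - 29 = -29 + 10*X*Z)
k(w(2, 5), U)/Y = (-29 + 10*(-23/126)*2)/(-302) = (-29 - 230/63)*(-1/302) = -2057/63*(-1/302) = 2057/19026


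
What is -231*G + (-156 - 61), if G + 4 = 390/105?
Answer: -151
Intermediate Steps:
G = -2/7 (G = -4 + 390/105 = -4 + 390*(1/105) = -4 + 26/7 = -2/7 ≈ -0.28571)
-231*G + (-156 - 61) = -231*(-2/7) + (-156 - 61) = 66 - 217 = -151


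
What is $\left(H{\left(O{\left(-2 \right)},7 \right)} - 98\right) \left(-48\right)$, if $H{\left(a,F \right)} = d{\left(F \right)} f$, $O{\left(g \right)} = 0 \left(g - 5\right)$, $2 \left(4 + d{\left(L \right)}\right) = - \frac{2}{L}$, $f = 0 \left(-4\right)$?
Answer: $4704$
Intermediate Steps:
$f = 0$
$d{\left(L \right)} = -4 - \frac{1}{L}$ ($d{\left(L \right)} = -4 + \frac{\left(-2\right) \frac{1}{L}}{2} = -4 - \frac{1}{L}$)
$O{\left(g \right)} = 0$ ($O{\left(g \right)} = 0 \left(-5 + g\right) = 0$)
$H{\left(a,F \right)} = 0$ ($H{\left(a,F \right)} = \left(-4 - \frac{1}{F}\right) 0 = 0$)
$\left(H{\left(O{\left(-2 \right)},7 \right)} - 98\right) \left(-48\right) = \left(0 - 98\right) \left(-48\right) = \left(-98\right) \left(-48\right) = 4704$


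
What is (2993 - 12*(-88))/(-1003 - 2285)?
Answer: -4049/3288 ≈ -1.2314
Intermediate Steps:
(2993 - 12*(-88))/(-1003 - 2285) = (2993 + 1056)/(-3288) = 4049*(-1/3288) = -4049/3288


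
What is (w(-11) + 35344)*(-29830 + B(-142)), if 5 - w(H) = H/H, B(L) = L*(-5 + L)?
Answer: -316576688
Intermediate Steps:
w(H) = 4 (w(H) = 5 - H/H = 5 - 1*1 = 5 - 1 = 4)
(w(-11) + 35344)*(-29830 + B(-142)) = (4 + 35344)*(-29830 - 142*(-5 - 142)) = 35348*(-29830 - 142*(-147)) = 35348*(-29830 + 20874) = 35348*(-8956) = -316576688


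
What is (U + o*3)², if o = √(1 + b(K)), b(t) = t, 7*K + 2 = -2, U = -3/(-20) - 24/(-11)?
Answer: 3148983/338800 + 1539*√21/770 ≈ 18.454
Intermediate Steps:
U = 513/220 (U = -3*(-1/20) - 24*(-1/11) = 3/20 + 24/11 = 513/220 ≈ 2.3318)
K = -4/7 (K = -2/7 + (⅐)*(-2) = -2/7 - 2/7 = -4/7 ≈ -0.57143)
o = √21/7 (o = √(1 - 4/7) = √(3/7) = √21/7 ≈ 0.65465)
(U + o*3)² = (513/220 + (√21/7)*3)² = (513/220 + 3*√21/7)²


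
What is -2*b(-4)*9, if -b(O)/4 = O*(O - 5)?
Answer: 2592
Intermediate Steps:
b(O) = -4*O*(-5 + O) (b(O) = -4*O*(O - 5) = -4*O*(-5 + O))
-2*b(-4)*9 = -8*(-4)*(5 - 1*(-4))*9 = -8*(-4)*(5 + 4)*9 = -8*(-4)*9*9 = -2*(-144)*9 = 288*9 = 2592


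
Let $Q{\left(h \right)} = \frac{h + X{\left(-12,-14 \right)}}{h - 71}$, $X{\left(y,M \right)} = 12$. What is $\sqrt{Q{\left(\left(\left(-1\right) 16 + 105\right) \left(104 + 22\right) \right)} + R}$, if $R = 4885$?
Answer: $\frac{\sqrt{606678194683}}{11143} \approx 69.9$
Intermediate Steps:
$Q{\left(h \right)} = \frac{12 + h}{-71 + h}$ ($Q{\left(h \right)} = \frac{h + 12}{h - 71} = \frac{12 + h}{-71 + h}$)
$\sqrt{Q{\left(\left(\left(-1\right) 16 + 105\right) \left(104 + 22\right) \right)} + R} = \sqrt{\frac{12 + \left(\left(-1\right) 16 + 105\right) \left(104 + 22\right)}{-71 + \left(\left(-1\right) 16 + 105\right) \left(104 + 22\right)} + 4885} = \sqrt{\frac{12 + \left(-16 + 105\right) 126}{-71 + \left(-16 + 105\right) 126} + 4885} = \sqrt{\frac{12 + 89 \cdot 126}{-71 + 89 \cdot 126} + 4885} = \sqrt{\frac{12 + 11214}{-71 + 11214} + 4885} = \sqrt{\frac{1}{11143} \cdot 11226 + 4885} = \sqrt{\frac{11226}{11143} + 4885} = \sqrt{\frac{54444781}{11143}} = \frac{\sqrt{606678194683}}{11143}$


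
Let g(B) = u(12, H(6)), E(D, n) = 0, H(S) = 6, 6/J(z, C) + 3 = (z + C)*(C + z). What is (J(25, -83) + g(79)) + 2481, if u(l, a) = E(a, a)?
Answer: 8338647/3361 ≈ 2481.0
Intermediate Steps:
J(z, C) = 6/(-3 + (C + z)**2) (J(z, C) = 6/(-3 + (z + C)*(C + z)) = 6/(-3 + (C + z)*(C + z)) = 6/(-3 + (C + z)**2))
u(l, a) = 0
g(B) = 0
(J(25, -83) + g(79)) + 2481 = (6/(-3 + (-83 + 25)**2) + 0) + 2481 = (6/(-3 + (-58)**2) + 0) + 2481 = (6/(-3 + 3364) + 0) + 2481 = (6/3361 + 0) + 2481 = 6/3361 + 2481 = 8338647/3361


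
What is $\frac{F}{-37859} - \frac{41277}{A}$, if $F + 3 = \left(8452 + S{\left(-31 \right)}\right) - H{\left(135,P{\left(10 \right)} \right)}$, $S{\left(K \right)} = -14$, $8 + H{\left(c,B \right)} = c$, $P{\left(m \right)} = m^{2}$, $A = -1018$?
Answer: $\frac{1554248399}{38540462} \approx 40.328$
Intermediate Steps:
$H{\left(c,B \right)} = -8 + c$
$F = 8308$ ($F = -3 + \left(\left(8452 - 14\right) - \left(-8 + 135\right)\right) = -3 + \left(8438 - 127\right) = -3 + 8311 = 8308$)
$\frac{F}{-37859} - \frac{41277}{A} = \frac{8308}{-37859} - \frac{41277}{-1018} = 8308 \left(- \frac{1}{37859}\right) - - \frac{41277}{1018} = - \frac{8308}{37859} + \frac{41277}{1018} = \frac{1554248399}{38540462}$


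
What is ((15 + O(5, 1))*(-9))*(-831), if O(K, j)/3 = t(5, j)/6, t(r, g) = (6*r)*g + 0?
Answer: 224370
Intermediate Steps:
t(r, g) = 6*g*r (t(r, g) = 6*g*r + 0 = 6*g*r)
O(K, j) = 15*j (O(K, j) = 3*((6*j*5)/6) = 3*((30*j)*(1/6)) = 3*(5*j) = 15*j)
((15 + O(5, 1))*(-9))*(-831) = ((15 + 15*1)*(-9))*(-831) = ((15 + 15)*(-9))*(-831) = (30*(-9))*(-831) = -270*(-831) = 224370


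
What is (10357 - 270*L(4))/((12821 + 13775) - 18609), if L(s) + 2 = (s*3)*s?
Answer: -2063/7987 ≈ -0.25829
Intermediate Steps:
L(s) = -2 + 3*s² (L(s) = -2 + (s*3)*s = -2 + (3*s)*s = -2 + 3*s²)
(10357 - 270*L(4))/((12821 + 13775) - 18609) = (10357 - 270*(-2 + 3*4²))/((12821 + 13775) - 18609) = (10357 - 270*(-2 + 3*16))/(26596 - 18609) = (10357 - 270*(-2 + 48))/7987 = (10357 - 270*46)*(1/7987) = (10357 - 12420)*(1/7987) = -2063*1/7987 = -2063/7987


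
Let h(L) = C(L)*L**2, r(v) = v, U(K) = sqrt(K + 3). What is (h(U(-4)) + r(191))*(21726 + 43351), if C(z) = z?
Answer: 12429707 - 65077*I ≈ 1.243e+7 - 65077.0*I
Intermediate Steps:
U(K) = sqrt(3 + K)
h(L) = L**3 (h(L) = L*L**2 = L**3)
(h(U(-4)) + r(191))*(21726 + 43351) = ((sqrt(3 - 4))**3 + 191)*(21726 + 43351) = ((sqrt(-1))**3 + 191)*65077 = (I**3 + 191)*65077 = (-I + 191)*65077 = (191 - I)*65077 = 12429707 - 65077*I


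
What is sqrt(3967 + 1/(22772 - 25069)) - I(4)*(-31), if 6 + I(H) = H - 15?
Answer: -527 + sqrt(20930718806)/2297 ≈ -464.02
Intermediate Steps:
I(H) = -21 + H (I(H) = -6 + (H - 15) = -6 + (-15 + H) = -21 + H)
sqrt(3967 + 1/(22772 - 25069)) - I(4)*(-31) = sqrt(3967 + 1/(22772 - 25069)) - (-21 + 4)*(-31) = sqrt(3967 + 1/(-2297)) - (-17)*(-31) = sqrt(3967 - 1/2297) - 1*527 = sqrt(9112198/2297) - 527 = sqrt(20930718806)/2297 - 527 = -527 + sqrt(20930718806)/2297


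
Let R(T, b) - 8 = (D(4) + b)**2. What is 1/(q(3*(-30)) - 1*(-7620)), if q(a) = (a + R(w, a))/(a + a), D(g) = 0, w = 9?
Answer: 90/681791 ≈ 0.00013201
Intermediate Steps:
R(T, b) = 8 + b**2 (R(T, b) = 8 + (0 + b)**2 = 8 + b**2)
q(a) = (8 + a + a**2)/(2*a) (q(a) = (a + (8 + a**2))/(a + a) = (8 + a + a**2)/((2*a)) = (8 + a + a**2)*(1/(2*a)) = (8 + a + a**2)/(2*a))
1/(q(3*(-30)) - 1*(-7620)) = 1/((8 + 3*(-30) + (3*(-30))**2)/(2*((3*(-30)))) - 1*(-7620)) = 1/((1/2)*(8 - 90 + (-90)**2)/(-90) + 7620) = 1/((1/2)*(-1/90)*(8 - 90 + 8100) + 7620) = 1/((1/2)*(-1/90)*8018 + 7620) = 1/(-4009/90 + 7620) = 1/(681791/90) = 90/681791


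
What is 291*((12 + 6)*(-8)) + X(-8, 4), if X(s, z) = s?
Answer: -41912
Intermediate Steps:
291*((12 + 6)*(-8)) + X(-8, 4) = 291*((12 + 6)*(-8)) - 8 = 291*(18*(-8)) - 8 = 291*(-144) - 8 = -41904 - 8 = -41912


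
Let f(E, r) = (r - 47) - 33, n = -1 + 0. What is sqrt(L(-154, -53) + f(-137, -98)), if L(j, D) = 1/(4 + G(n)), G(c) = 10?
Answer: I*sqrt(34874)/14 ≈ 13.339*I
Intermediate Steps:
n = -1
L(j, D) = 1/14 (L(j, D) = 1/(4 + 10) = 1/14)
f(E, r) = -80 + r (f(E, r) = (-47 + r) - 33 = -80 + r)
sqrt(L(-154, -53) + f(-137, -98)) = sqrt(1/14 + (-80 - 98)) = sqrt(1/14 - 178) = sqrt(-2491/14) = I*sqrt(34874)/14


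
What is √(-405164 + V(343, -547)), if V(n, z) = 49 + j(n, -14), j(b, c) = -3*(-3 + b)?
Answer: I*√406135 ≈ 637.29*I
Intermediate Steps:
j(b, c) = 9 - 3*b
V(n, z) = 58 - 3*n (V(n, z) = 49 + (9 - 3*n) = 58 - 3*n)
√(-405164 + V(343, -547)) = √(-405164 + (58 - 3*343)) = √(-405164 + (58 - 1029)) = √(-405164 - 971) = √(-406135) = I*√406135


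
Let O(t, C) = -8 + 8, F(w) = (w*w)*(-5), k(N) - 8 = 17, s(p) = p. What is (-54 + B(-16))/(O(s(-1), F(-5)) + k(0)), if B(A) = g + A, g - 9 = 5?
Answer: -56/25 ≈ -2.2400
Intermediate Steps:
k(N) = 25 (k(N) = 8 + 17 = 25)
F(w) = -5*w² (F(w) = w²*(-5) = -5*w²)
O(t, C) = 0
g = 14 (g = 9 + 5 = 14)
B(A) = 14 + A
(-54 + B(-16))/(O(s(-1), F(-5)) + k(0)) = (-54 + (14 - 16))/(0 + 25) = (-54 - 2)/25 = -56*1/25 = -56/25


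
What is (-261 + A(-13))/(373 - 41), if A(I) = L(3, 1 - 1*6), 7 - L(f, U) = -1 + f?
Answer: -64/83 ≈ -0.77108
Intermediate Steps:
L(f, U) = 8 - f (L(f, U) = 7 - (-1 + f) = 7 + (1 - f) = 8 - f)
A(I) = 5 (A(I) = 8 - 1*3 = 8 - 3 = 5)
(-261 + A(-13))/(373 - 41) = (-261 + 5)/(373 - 41) = -256/332 = -256*1/332 = -64/83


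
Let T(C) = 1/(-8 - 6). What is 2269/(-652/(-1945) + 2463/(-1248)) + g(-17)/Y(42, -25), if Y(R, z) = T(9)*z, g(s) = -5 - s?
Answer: -45674629016/33140325 ≈ -1378.2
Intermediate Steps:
T(C) = -1/14 (T(C) = 1/(-14) = -1/14)
Y(R, z) = -z/14
2269/(-652/(-1945) + 2463/(-1248)) + g(-17)/Y(42, -25) = 2269/(-652/(-1945) + 2463/(-1248)) + (-5 - 1*(-17))/((-1/14*(-25))) = 2269/(-652*(-1/1945) + 2463*(-1/1248)) + (-5 + 17)/(25/14) = 2269/(652/1945 - 821/416) + 12*(14/25) = 2269/(-1325613/809120) + 168/25 = 2269*(-809120/1325613) + 168/25 = -1835893280/1325613 + 168/25 = -45674629016/33140325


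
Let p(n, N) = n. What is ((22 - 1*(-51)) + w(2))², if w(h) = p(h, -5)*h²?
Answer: 6561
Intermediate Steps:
w(h) = h³ (w(h) = h*h² = h³)
((22 - 1*(-51)) + w(2))² = ((22 - 1*(-51)) + 2³)² = ((22 + 51) + 8)² = (73 + 8)² = 81² = 6561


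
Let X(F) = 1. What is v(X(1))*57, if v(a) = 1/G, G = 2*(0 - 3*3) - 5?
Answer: -57/23 ≈ -2.4783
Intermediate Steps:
G = -23 (G = 2*(0 - 9) - 5 = 2*(-9) - 5 = -18 - 5 = -23)
v(a) = -1/23 (v(a) = 1/(-23) = -1/23)
v(X(1))*57 = -1/23*57 = -57/23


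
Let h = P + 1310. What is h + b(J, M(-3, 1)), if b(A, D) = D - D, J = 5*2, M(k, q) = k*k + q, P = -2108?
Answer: -798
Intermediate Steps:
M(k, q) = q + k**2 (M(k, q) = k**2 + q = q + k**2)
J = 10
b(A, D) = 0
h = -798 (h = -2108 + 1310 = -798)
h + b(J, M(-3, 1)) = -798 + 0 = -798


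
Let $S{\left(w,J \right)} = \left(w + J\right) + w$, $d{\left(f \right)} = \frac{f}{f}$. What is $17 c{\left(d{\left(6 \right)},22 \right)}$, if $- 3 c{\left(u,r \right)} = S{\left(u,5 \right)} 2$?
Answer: $- \frac{238}{3} \approx -79.333$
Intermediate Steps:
$d{\left(f \right)} = 1$
$S{\left(w,J \right)} = J + 2 w$ ($S{\left(w,J \right)} = \left(J + w\right) + w = J + 2 w$)
$c{\left(u,r \right)} = - \frac{10}{3} - \frac{4 u}{3}$ ($c{\left(u,r \right)} = - \frac{\left(5 + 2 u\right) 2}{3} = - \frac{10 + 4 u}{3} = - \frac{10}{3} - \frac{4 u}{3}$)
$17 c{\left(d{\left(6 \right)},22 \right)} = 17 \left(- \frac{10}{3} - \frac{4}{3}\right) = 17 \left(- \frac{14}{3}\right) = - \frac{238}{3}$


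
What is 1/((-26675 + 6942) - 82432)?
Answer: -1/102165 ≈ -9.7881e-6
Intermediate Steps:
1/((-26675 + 6942) - 82432) = 1/(-19733 - 82432) = 1/(-102165) = -1/102165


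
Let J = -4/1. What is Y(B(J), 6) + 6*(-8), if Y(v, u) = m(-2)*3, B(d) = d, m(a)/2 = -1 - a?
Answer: -42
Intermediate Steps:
J = -4 (J = -4*1 = -4)
m(a) = -2 - 2*a (m(a) = 2*(-1 - a) = -2 - 2*a)
Y(v, u) = 6 (Y(v, u) = (-2 - 2*(-2))*3 = (-2 + 4)*3 = 2*3 = 6)
Y(B(J), 6) + 6*(-8) = 6 + 6*(-8) = 6 - 48 = -42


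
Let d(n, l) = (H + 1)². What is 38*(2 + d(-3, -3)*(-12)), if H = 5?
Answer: -16340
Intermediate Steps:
d(n, l) = 36 (d(n, l) = (5 + 1)² = 6² = 36)
38*(2 + d(-3, -3)*(-12)) = 38*(2 + 36*(-12)) = 38*(2 - 432) = 38*(-430) = -16340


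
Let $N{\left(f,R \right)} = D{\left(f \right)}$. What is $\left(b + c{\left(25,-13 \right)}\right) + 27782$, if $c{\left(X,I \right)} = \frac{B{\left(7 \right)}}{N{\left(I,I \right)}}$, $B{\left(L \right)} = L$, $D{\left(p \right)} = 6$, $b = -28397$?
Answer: $- \frac{3683}{6} \approx -613.83$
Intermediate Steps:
$N{\left(f,R \right)} = 6$
$c{\left(X,I \right)} = \frac{7}{6}$
$\left(b + c{\left(25,-13 \right)}\right) + 27782 = \left(-28397 + \frac{7}{6}\right) + 27782 = - \frac{170375}{6} + 27782 = - \frac{3683}{6}$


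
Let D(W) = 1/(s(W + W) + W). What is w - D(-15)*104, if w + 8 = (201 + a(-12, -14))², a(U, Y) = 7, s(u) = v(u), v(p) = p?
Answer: 1946624/45 ≈ 43258.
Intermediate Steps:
s(u) = u
D(W) = 1/(3*W) (D(W) = 1/((W + W) + W) = 1/(2*W + W) = 1/(3*W))
w = 43256 (w = -8 + (201 + 7)² = -8 + 208² = -8 + 43264 = 43256)
w - D(-15)*104 = 43256 - (⅓)/(-15)*104 = 43256 - (⅓)*(-1/15)*104 = 43256 - (-1)*104/45 = 43256 - 1*(-104/45) = 43256 + 104/45 = 1946624/45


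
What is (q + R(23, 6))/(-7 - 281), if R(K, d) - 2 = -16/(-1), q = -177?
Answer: 53/96 ≈ 0.55208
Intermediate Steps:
R(K, d) = 18 (R(K, d) = 2 - 16/(-1) = 2 - 16*(-1) = 2 + 16 = 18)
(q + R(23, 6))/(-7 - 281) = (-177 + 18)/(-7 - 281) = -159/(-288) = -159*(-1/288) = 53/96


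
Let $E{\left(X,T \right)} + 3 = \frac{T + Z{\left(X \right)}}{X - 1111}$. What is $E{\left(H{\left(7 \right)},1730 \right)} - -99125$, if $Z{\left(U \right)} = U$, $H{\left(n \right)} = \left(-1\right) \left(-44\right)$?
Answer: $\frac{105761400}{1067} \approx 99120.0$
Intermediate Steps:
$H{\left(n \right)} = 44$
$E{\left(X,T \right)} = -3 + \frac{T + X}{-1111 + X}$ ($E{\left(X,T \right)} = -3 + \frac{T + X}{X - 1111} = -3 + \frac{T + X}{-1111 + X}$)
$E{\left(H{\left(7 \right)},1730 \right)} - -99125 = \frac{3333 + 1730 - 88}{-1111 + 44} - -99125 = \frac{3333 + 1730 - 88}{-1067} + 99125 = \left(- \frac{1}{1067}\right) 4975 + 99125 = - \frac{4975}{1067} + 99125 = \frac{105761400}{1067}$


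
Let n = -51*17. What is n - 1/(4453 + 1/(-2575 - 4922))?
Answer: -28944056877/33384140 ≈ -867.00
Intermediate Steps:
n = -867
n - 1/(4453 + 1/(-2575 - 4922)) = -867 - 1/(4453 + 1/(-2575 - 4922)) = -867 - 1/(4453 + 1/(-7497)) = -867 - 1/(4453 - 1/7497) = -867 - 1/33384140/7497 = -867 - 1*7497/33384140 = -867 - 7497/33384140 = -28944056877/33384140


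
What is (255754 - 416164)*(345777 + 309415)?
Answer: -105099348720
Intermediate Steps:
(255754 - 416164)*(345777 + 309415) = -160410*655192 = -105099348720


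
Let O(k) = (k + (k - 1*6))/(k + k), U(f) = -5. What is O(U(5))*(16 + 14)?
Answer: 48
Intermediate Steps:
O(k) = (-6 + 2*k)/(2*k) (O(k) = (k + (k - 6))/((2*k)) = (k + (-6 + k))*(1/(2*k)) = (-6 + 2*k)*(1/(2*k)) = (-6 + 2*k)/(2*k))
O(U(5))*(16 + 14) = ((-3 - 5)/(-5))*(16 + 14) = -1/5*(-8)*30 = (8/5)*30 = 48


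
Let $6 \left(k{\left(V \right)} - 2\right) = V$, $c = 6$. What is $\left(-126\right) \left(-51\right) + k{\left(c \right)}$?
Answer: $6429$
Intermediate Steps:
$k{\left(V \right)} = 2 + \frac{V}{6}$
$\left(-126\right) \left(-51\right) + k{\left(c \right)} = \left(-126\right) \left(-51\right) + \left(2 + \frac{1}{6} \cdot 6\right) = 6426 + \left(2 + 1\right) = 6426 + 3 = 6429$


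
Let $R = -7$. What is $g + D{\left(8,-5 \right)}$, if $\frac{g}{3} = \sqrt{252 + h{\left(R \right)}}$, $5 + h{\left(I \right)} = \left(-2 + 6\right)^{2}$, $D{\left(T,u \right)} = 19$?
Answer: $19 + 3 \sqrt{263} \approx 67.652$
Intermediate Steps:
$h{\left(I \right)} = 11$ ($h{\left(I \right)} = -5 + \left(-2 + 6\right)^{2} = -5 + 4^{2} = -5 + 16 = 11$)
$g = 3 \sqrt{263}$ ($g = 3 \sqrt{252 + 11} = 3 \sqrt{263} \approx 48.652$)
$g + D{\left(8,-5 \right)} = 3 \sqrt{263} + 19 = 19 + 3 \sqrt{263}$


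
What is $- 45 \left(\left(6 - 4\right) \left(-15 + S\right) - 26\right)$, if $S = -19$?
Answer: $4230$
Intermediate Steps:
$- 45 \left(\left(6 - 4\right) \left(-15 + S\right) - 26\right) = - 45 \left(\left(6 - 4\right) \left(-15 - 19\right) - 26\right) = - 45 \left(2 \left(-34\right) - 26\right) = - 45 \left(-68 - 26\right) = \left(-45\right) \left(-94\right) = 4230$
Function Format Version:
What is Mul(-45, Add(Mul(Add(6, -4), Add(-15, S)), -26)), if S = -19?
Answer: 4230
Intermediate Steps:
Mul(-45, Add(Mul(Add(6, -4), Add(-15, S)), -26)) = Mul(-45, Add(Mul(Add(6, -4), Add(-15, -19)), -26)) = Mul(-45, Add(Mul(2, -34), -26)) = Mul(-45, Add(-68, -26)) = Mul(-45, -94) = 4230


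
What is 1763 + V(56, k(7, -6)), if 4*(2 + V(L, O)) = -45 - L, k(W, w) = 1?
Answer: 6943/4 ≈ 1735.8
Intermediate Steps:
V(L, O) = -53/4 - L/4 (V(L, O) = -2 + (-45 - L)/4 = -2 + (-45/4 - L/4) = -53/4 - L/4)
1763 + V(56, k(7, -6)) = 1763 + (-53/4 - 1/4*56) = 1763 + (-53/4 - 14) = 1763 - 109/4 = 6943/4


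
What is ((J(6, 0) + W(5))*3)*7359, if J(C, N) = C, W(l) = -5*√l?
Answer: 132462 - 110385*√5 ≈ -1.1437e+5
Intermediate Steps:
((J(6, 0) + W(5))*3)*7359 = ((6 - 5*√5)*3)*7359 = (18 - 15*√5)*7359 = 132462 - 110385*√5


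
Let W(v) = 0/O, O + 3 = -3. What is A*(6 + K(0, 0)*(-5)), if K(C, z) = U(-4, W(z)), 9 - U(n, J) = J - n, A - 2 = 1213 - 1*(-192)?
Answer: -26733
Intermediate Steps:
O = -6 (O = -3 - 3 = -6)
A = 1407 (A = 2 + (1213 - 1*(-192)) = 2 + (1213 + 192) = 2 + 1405 = 1407)
W(v) = 0 (W(v) = 0/(-6) = 0*(-⅙) = 0)
U(n, J) = 9 + n - J (U(n, J) = 9 - (J - n) = 9 + (n - J) = 9 + n - J)
K(C, z) = 5 (K(C, z) = 9 - 4 - 1*0 = 9 - 4 + 0 = 5)
A*(6 + K(0, 0)*(-5)) = 1407*(6 + 5*(-5)) = 1407*(6 - 25) = 1407*(-19) = -26733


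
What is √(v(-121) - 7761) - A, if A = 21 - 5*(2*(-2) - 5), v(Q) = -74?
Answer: -66 + I*√7835 ≈ -66.0 + 88.516*I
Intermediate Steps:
A = 66 (A = 21 - 5*(-4 - 5) = 21 - 5*(-9) = 21 + 45 = 66)
√(v(-121) - 7761) - A = √(-74 - 7761) - 1*66 = √(-7835) - 66 = I*√7835 - 66 = -66 + I*√7835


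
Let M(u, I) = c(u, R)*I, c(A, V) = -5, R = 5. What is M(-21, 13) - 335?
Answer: -400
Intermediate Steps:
M(u, I) = -5*I
M(-21, 13) - 335 = -5*13 - 335 = -65 - 335 = -400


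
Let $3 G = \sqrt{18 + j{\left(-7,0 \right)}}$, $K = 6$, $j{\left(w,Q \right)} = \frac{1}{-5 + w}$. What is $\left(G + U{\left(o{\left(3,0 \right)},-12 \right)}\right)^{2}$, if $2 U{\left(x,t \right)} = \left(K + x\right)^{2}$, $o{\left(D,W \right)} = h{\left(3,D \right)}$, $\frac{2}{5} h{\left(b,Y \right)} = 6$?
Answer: $\frac{\left(3969 + \sqrt{645}\right)^{2}}{324} \approx 49244.0$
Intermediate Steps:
$h{\left(b,Y \right)} = 15$ ($h{\left(b,Y \right)} = \frac{5}{2} \cdot 6 = 15$)
$o{\left(D,W \right)} = 15$
$G = \frac{\sqrt{645}}{18}$ ($G = \frac{\sqrt{18 + \frac{1}{-5 - 7}}}{3} = \frac{\sqrt{18 + \frac{1}{-12}}}{3} = \frac{\sqrt{18 - \frac{1}{12}}}{3} = \frac{\sqrt{\frac{215}{12}}}{3} = \frac{\frac{1}{6} \sqrt{645}}{3} = \frac{\sqrt{645}}{18} \approx 1.4109$)
$U{\left(x,t \right)} = \frac{\left(6 + x\right)^{2}}{2}$
$\left(G + U{\left(o{\left(3,0 \right)},-12 \right)}\right)^{2} = \left(\frac{\sqrt{645}}{18} + \frac{\left(6 + 15\right)^{2}}{2}\right)^{2} = \left(\frac{\sqrt{645}}{18} + \frac{21^{2}}{2}\right)^{2} = \left(\frac{\sqrt{645}}{18} + \frac{1}{2} \cdot 441\right)^{2} = \left(\frac{\sqrt{645}}{18} + \frac{441}{2}\right)^{2} = \left(\frac{441}{2} + \frac{\sqrt{645}}{18}\right)^{2}$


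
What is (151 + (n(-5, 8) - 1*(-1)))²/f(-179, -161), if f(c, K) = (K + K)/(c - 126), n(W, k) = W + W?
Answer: 3075010/161 ≈ 19099.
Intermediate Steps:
n(W, k) = 2*W
f(c, K) = 2*K/(-126 + c) (f(c, K) = (2*K)/(-126 + c) = 2*K/(-126 + c))
(151 + (n(-5, 8) - 1*(-1)))²/f(-179, -161) = (151 + (2*(-5) - 1*(-1)))²/((2*(-161)/(-126 - 179))) = (151 + (-10 + 1))²/((2*(-161)/(-305))) = (151 - 9)²/((2*(-161)*(-1/305))) = 142²/(322/305) = 20164*(305/322) = 3075010/161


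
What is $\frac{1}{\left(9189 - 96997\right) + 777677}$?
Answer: $\frac{1}{689869} \approx 1.4496 \cdot 10^{-6}$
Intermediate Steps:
$\frac{1}{\left(9189 - 96997\right) + 777677} = \frac{1}{-87808 + 777677} = \frac{1}{689869}$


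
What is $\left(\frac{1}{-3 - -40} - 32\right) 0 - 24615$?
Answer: $-24615$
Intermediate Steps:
$\left(\frac{1}{-3 - -40} - 32\right) 0 - 24615 = \left(\frac{1}{-3 + 40} - 32\right) 0 - 24615 = \left(\frac{1}{37} - 32\right) 0 - 24615 = \left(- \frac{1183}{37}\right) 0 - 24615 = 0 - 24615 = -24615$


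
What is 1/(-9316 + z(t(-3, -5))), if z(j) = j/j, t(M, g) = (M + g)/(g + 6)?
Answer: -1/9315 ≈ -0.00010735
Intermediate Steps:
t(M, g) = (M + g)/(6 + g)
z(j) = 1
1/(-9316 + z(t(-3, -5))) = 1/(-9316 + 1) = 1/(-9315) = -1/9315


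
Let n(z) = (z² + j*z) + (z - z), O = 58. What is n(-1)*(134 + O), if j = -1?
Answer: 384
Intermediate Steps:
n(z) = z² - z (n(z) = (z² - z) + (z - z) = (z² - z) + 0 = z² - z)
n(-1)*(134 + O) = (-(-1 - 1))*(134 + 58) = -1*(-2)*192 = 2*192 = 384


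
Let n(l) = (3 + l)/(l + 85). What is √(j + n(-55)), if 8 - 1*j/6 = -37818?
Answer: √51064710/15 ≈ 476.40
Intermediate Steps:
j = 226956 (j = 48 - 6*(-37818) = 48 + 226908 = 226956)
n(l) = (3 + l)/(85 + l)
√(j + n(-55)) = √(226956 + (3 - 55)/(85 - 55)) = √(226956 - 52/30) = √(226956 + (1/30)*(-52)) = √(226956 - 26/15) = √(3404314/15) = √51064710/15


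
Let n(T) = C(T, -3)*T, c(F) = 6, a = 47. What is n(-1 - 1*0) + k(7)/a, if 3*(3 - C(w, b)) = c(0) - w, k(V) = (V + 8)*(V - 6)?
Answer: -49/141 ≈ -0.34752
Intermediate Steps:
k(V) = (-6 + V)*(8 + V) (k(V) = (8 + V)*(-6 + V) = (-6 + V)*(8 + V))
C(w, b) = 1 + w/3 (C(w, b) = 3 - (6 - w)/3 = 3 + (-2 + w/3) = 1 + w/3)
n(T) = T*(1 + T/3) (n(T) = (1 + T/3)*T = T*(1 + T/3))
n(-1 - 1*0) + k(7)/a = (-1 - 1*0)*(3 + (-1 - 1*0))/3 + (-48 + 7**2 + 2*7)/47 = (-1 + 0)*(3 + (-1 + 0))/3 + (-48 + 49 + 14)*(1/47) = (1/3)*(-1)*(3 - 1) + 15*(1/47) = (1/3)*(-1)*2 + 15/47 = -2/3 + 15/47 = -49/141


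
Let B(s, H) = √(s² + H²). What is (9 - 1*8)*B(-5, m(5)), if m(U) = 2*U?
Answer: 5*√5 ≈ 11.180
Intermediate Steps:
B(s, H) = √(H² + s²)
(9 - 1*8)*B(-5, m(5)) = (9 - 1*8)*√((2*5)² + (-5)²) = (9 - 8)*√(10² + 25) = 1*√(100 + 25) = 1*√125 = 1*(5*√5) = 5*√5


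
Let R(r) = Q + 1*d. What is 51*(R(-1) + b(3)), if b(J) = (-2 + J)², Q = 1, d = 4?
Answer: 306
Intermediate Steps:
R(r) = 5 (R(r) = 1 + 1*4 = 1 + 4 = 5)
51*(R(-1) + b(3)) = 51*(5 + (-2 + 3)²) = 51*(5 + 1²) = 51*(5 + 1) = 51*6 = 306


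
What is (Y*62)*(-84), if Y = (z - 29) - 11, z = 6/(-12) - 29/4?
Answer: 248682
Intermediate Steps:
z = -31/4 (z = 6*(-1/12) - 29*¼ = -½ - 29/4 = -31/4 ≈ -7.7500)
Y = -191/4 (Y = (-31/4 - 29) - 11 = -147/4 - 11 = -191/4 ≈ -47.750)
(Y*62)*(-84) = -191/4*62*(-84) = -5921/2*(-84) = 248682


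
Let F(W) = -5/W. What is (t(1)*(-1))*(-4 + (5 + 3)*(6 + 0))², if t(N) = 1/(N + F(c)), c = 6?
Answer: -11616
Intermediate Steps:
t(N) = 1/(-⅚ + N) (t(N) = 1/(N - 5/6) = 1/(N - 5*⅙) = 1/(N - ⅚) = 1/(-⅚ + N))
(t(1)*(-1))*(-4 + (5 + 3)*(6 + 0))² = ((6/(-5 + 6*1))*(-1))*(-4 + (5 + 3)*(6 + 0))² = ((6/(-5 + 6))*(-1))*(-4 + 8*6)² = ((6/1)*(-1))*(-4 + 48)² = ((6*1)*(-1))*44² = (6*(-1))*1936 = -6*1936 = -11616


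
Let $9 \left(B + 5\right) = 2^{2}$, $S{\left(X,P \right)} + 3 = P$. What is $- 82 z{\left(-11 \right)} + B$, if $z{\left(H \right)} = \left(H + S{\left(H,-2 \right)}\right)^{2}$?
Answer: $- \frac{188969}{9} \approx -20997.0$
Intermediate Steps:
$S{\left(X,P \right)} = -3 + P$
$B = - \frac{41}{9}$ ($B = -5 + \frac{2^{2}}{9} = -5 + \frac{1}{9} \cdot 4 = -5 + \frac{4}{9} = - \frac{41}{9} \approx -4.5556$)
$z{\left(H \right)} = \left(-5 + H\right)^{2}$ ($z{\left(H \right)} = \left(H - 5\right)^{2} = \left(-5 + H\right)^{2}$)
$- 82 z{\left(-11 \right)} + B = - 82 \left(-5 - 11\right)^{2} - \frac{41}{9} = - 82 \left(-16\right)^{2} - \frac{41}{9} = \left(-82\right) 256 - \frac{41}{9} = -20992 - \frac{41}{9} = - \frac{188969}{9}$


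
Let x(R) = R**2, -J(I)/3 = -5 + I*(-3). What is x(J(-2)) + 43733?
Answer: 43742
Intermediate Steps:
J(I) = 15 + 9*I (J(I) = -3*(-5 + I*(-3)) = -3*(-5 - 3*I) = 15 + 9*I)
x(J(-2)) + 43733 = (15 + 9*(-2))**2 + 43733 = (15 - 18)**2 + 43733 = (-3)**2 + 43733 = 9 + 43733 = 43742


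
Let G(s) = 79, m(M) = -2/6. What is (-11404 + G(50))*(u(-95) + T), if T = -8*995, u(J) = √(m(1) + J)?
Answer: 90147000 - 3775*I*√858 ≈ 9.0147e+7 - 1.1058e+5*I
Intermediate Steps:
m(M) = -⅓ (m(M) = -2*⅙ = -⅓)
u(J) = √(-⅓ + J)
T = -7960
(-11404 + G(50))*(u(-95) + T) = (-11404 + 79)*(√(-3 + 9*(-95))/3 - 7960) = -11325*(√(-3 - 855)/3 - 7960) = -11325*(√(-858)/3 - 7960) = -11325*((I*√858)/3 - 7960) = -11325*(I*√858/3 - 7960) = -11325*(-7960 + I*√858/3) = 90147000 - 3775*I*√858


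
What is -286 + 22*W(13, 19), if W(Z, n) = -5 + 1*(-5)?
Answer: -506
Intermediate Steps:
W(Z, n) = -10 (W(Z, n) = -5 - 5 = -10)
-286 + 22*W(13, 19) = -286 + 22*(-10) = -286 - 220 = -506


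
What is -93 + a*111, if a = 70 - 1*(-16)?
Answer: 9453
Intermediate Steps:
a = 86 (a = 70 + 16 = 86)
-93 + a*111 = -93 + 86*111 = -93 + 9546 = 9453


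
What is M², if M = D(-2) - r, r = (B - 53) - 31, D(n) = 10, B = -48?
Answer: 20164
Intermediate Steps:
r = -132 (r = (-48 - 53) - 31 = -101 - 31 = -132)
M = 142 (M = 10 - 1*(-132) = 10 + 132 = 142)
M² = 142² = 20164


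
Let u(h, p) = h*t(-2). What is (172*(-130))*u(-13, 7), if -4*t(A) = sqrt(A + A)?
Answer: -145340*I ≈ -1.4534e+5*I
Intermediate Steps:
t(A) = -sqrt(2)*sqrt(A)/4 (t(A) = -sqrt(A + A)/4 = -sqrt(2)*sqrt(A)/4)
u(h, p) = -I*h/2 (u(h, p) = h*(-sqrt(2)*sqrt(-2)/4) = h*(-sqrt(2)*I*sqrt(2)/4) = h*(-I/2) = -I*h/2)
(172*(-130))*u(-13, 7) = (172*(-130))*(-1/2*I*(-13)) = -145340*I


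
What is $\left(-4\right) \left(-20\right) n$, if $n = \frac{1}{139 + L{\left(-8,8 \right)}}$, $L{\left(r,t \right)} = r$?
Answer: $\frac{80}{131} \approx 0.61069$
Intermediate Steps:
$n = \frac{1}{131}$ ($n = \frac{1}{139 - 8} = \frac{1}{131} \approx 0.0076336$)
$\left(-4\right) \left(-20\right) n = \left(-4\right) \left(-20\right) \frac{1}{131} = 80 \cdot \frac{1}{131} = \frac{80}{131}$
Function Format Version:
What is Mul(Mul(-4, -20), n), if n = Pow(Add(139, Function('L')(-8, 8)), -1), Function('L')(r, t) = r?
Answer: Rational(80, 131) ≈ 0.61069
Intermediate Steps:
n = Rational(1, 131) (n = Pow(Add(139, -8), -1) = Pow(131, -1) = Rational(1, 131) ≈ 0.0076336)
Mul(Mul(-4, -20), n) = Mul(Mul(-4, -20), Rational(1, 131)) = Mul(80, Rational(1, 131)) = Rational(80, 131)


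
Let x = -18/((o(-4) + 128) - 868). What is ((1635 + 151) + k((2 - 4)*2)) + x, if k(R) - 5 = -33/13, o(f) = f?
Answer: 2883039/1612 ≈ 1788.5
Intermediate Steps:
x = 3/124 (x = -18/((-4 + 128) - 868) = -18/(124 - 868) = -18/(-744) = -18*(-1/744) = 3/124 ≈ 0.024194)
k(R) = 32/13 (k(R) = 5 - 33/13 = 32/13)
((1635 + 151) + k((2 - 4)*2)) + x = ((1635 + 151) + 32/13) + 3/124 = (1786 + 32/13) + 3/124 = 23250/13 + 3/124 = 2883039/1612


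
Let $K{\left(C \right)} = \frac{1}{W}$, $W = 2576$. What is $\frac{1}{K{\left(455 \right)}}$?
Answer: $2576$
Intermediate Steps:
$K{\left(C \right)} = \frac{1}{2576}$
$\frac{1}{K{\left(455 \right)}} = \frac{1}{\frac{1}{2576}} = 2576$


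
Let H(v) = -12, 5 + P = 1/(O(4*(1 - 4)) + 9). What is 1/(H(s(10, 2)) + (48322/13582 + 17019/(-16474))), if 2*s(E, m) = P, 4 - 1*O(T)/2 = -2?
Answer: -111874934/1060046923 ≈ -0.10554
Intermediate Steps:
O(T) = 12 (O(T) = 8 - 2*(-2) = 8 + 4 = 12)
P = -104/21 (P = -5 + 1/(12 + 9) = -5 + 1/21 = -104/21 ≈ -4.9524)
s(E, m) = -52/21 (s(E, m) = (1/2)*(-104/21) = -52/21)
1/(H(s(10, 2)) + (48322/13582 + 17019/(-16474))) = 1/(-12 + (48322/13582 + 17019/(-16474))) = 1/(-12 + (48322*(1/13582) + 17019*(-1/16474))) = 1/(-12 + (24161/6791 - 17019/16474)) = 1/(-12 + 282452285/111874934) = 1/(-1060046923/111874934) = -111874934/1060046923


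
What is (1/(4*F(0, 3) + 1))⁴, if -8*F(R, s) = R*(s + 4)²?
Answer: 1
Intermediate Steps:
F(R, s) = -R*(4 + s)²/8 (F(R, s) = -R*(s + 4)²/8 = -R*(4 + s)²/8)
(1/(4*F(0, 3) + 1))⁴ = (1/(4*(-⅛*0*(4 + 3)²) + 1))⁴ = (1/(4*(-⅛*0*7²) + 1))⁴ = (1/(4*(-⅛*0*49) + 1))⁴ = (1/(4*0 + 1))⁴ = (1/(0 + 1))⁴ = (1/1)⁴ = 1⁴ = 1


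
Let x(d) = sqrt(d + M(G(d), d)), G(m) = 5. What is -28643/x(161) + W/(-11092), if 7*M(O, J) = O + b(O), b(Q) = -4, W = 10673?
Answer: -10673/11092 - 28643*sqrt(1974)/564 ≈ -2257.3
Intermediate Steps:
M(O, J) = -4/7 + O/7 (M(O, J) = (O - 4)/7 = (-4 + O)/7 = -4/7 + O/7)
x(d) = sqrt(1/7 + d) (x(d) = sqrt(d + (-4/7 + (1/7)*5)) = sqrt(d + (-4/7 + 5/7)) = sqrt(d + 1/7) = sqrt(1/7 + d))
-28643/x(161) + W/(-11092) = -28643*7/sqrt(7 + 49*161) + 10673/(-11092) = -28643*7/sqrt(7 + 7889) + 10673*(-1/11092) = -28643*sqrt(1974)/564 - 10673/11092 = -10673/11092 - 28643*sqrt(1974)/564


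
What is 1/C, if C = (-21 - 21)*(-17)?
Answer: 1/714 ≈ 0.0014006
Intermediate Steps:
C = 714 (C = -42*(-17) = 714)
1/C = 1/714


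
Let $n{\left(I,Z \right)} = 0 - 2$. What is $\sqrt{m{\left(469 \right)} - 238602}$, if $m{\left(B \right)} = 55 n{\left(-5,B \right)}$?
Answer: $2 i \sqrt{59678} \approx 488.58 i$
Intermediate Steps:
$n{\left(I,Z \right)} = -2$ ($n{\left(I,Z \right)} = 0 - 2 = -2$)
$m{\left(B \right)} = -110$ ($m{\left(B \right)} = 55 \left(-2\right) = -110$)
$\sqrt{m{\left(469 \right)} - 238602} = \sqrt{-110 - 238602} = \sqrt{-238712} = 2 i \sqrt{59678}$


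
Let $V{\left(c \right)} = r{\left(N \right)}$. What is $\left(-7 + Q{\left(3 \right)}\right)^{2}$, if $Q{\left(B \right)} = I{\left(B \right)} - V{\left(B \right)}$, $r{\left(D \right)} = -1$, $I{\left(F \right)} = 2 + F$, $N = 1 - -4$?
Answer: $1$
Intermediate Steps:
$N = 5$ ($N = 1 + 4 = 5$)
$V{\left(c \right)} = -1$
$Q{\left(B \right)} = 3 + B$ ($Q{\left(B \right)} = \left(2 + B\right) - -1 = \left(2 + B\right) + 1 = 3 + B$)
$\left(-7 + Q{\left(3 \right)}\right)^{2} = \left(-7 + \left(3 + 3\right)\right)^{2} = \left(-7 + 6\right)^{2} = \left(-1\right)^{2} = 1$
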